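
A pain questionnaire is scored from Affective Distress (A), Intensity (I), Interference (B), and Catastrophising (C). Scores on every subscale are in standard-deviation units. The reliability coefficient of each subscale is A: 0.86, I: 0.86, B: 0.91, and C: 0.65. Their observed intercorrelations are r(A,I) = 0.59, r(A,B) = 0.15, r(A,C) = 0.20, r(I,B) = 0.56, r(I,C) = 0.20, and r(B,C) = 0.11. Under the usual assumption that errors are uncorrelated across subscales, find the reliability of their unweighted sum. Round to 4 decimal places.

0.9055

Var(A+I+B+C) = 4 + 2·[0.59 + 0.15 + 0.20 + 0.56 + 0.20 + 0.11] = 4 + 3.62 = 7.62.
Under uncorrelated errors the observed covariances equal the true-score covariances, so only the own-variance terms attenuate.
True-score variance = [0.86 + 0.86 + 0.91 + 0.65] + 3.62 = 3.28 + 3.62 = 6.9.
Reliability = 6.9 / 7.62 = 0.9055.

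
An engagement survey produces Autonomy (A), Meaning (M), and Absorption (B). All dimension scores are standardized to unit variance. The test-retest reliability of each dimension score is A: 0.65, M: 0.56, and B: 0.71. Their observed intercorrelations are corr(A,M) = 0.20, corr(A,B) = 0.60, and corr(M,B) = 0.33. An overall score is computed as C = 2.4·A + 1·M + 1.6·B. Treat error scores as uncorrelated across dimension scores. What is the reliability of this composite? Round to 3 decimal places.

Var(C) = 2.4² + 1 + 1.6² + 2·[2.4·0.20 + 3.84·0.60 + 1.6·0.33] = 9.32 + 6.624 = 15.944.
With uncorrelated errors the cross-covariances are all true-score covariance, so they carry over unchanged; only the diagonal terms shrink to ρᵢσᵢ².
True-score variance = [2.4²·0.65 + 0.56 + 1.6²·0.71] + 6.624 = 6.1216 + 6.624 = 12.7456.
Reliability = 12.7456 / 15.944 = 0.799.

0.799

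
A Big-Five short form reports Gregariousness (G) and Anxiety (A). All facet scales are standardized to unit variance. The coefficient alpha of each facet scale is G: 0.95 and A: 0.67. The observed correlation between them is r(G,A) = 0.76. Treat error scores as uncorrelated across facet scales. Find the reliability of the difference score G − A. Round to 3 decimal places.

0.208

Var(G−A) = 1 + 1 − 2·0.76 = 2 − 1.52 = 0.48.
Under uncorrelated errors the observed covariances equal the true-score covariances, so only the own-variance terms attenuate.
True-score variance = [0.95 + 0.67] − 1.52 = 1.62 − 1.52 = 0.1.
Reliability = 0.1 / 0.48 = 0.208.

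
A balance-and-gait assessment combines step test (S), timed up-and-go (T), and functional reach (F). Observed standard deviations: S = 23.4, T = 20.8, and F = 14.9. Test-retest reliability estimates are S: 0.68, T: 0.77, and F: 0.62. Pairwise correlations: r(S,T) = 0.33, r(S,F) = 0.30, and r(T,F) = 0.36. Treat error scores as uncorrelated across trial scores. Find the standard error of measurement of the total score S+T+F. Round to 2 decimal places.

18.95

Var(total) = 1202.21 + 753.574 = 1955.78.
True-score variance = 843.12 + 753.574 = 1596.69, so reliability = 0.8164.
Error variance = 1955.78 − 1596.69 = 359.09; SEM = √359.09 = 18.95.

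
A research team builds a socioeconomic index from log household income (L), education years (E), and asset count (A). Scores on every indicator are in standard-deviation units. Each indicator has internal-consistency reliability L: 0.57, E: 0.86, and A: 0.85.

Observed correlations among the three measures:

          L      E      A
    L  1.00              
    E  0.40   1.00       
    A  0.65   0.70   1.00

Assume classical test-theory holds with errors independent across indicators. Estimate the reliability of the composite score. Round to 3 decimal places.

Var(L+E+A) = 3 + 2·[0.40 + 0.65 + 0.70] = 3 + 3.5 = 6.5.
Under uncorrelated errors the observed covariances equal the true-score covariances, so only the own-variance terms attenuate.
True-score variance = [0.57 + 0.86 + 0.85] + 3.5 = 2.28 + 3.5 = 5.78.
Reliability = 5.78 / 6.5 = 0.889.

0.889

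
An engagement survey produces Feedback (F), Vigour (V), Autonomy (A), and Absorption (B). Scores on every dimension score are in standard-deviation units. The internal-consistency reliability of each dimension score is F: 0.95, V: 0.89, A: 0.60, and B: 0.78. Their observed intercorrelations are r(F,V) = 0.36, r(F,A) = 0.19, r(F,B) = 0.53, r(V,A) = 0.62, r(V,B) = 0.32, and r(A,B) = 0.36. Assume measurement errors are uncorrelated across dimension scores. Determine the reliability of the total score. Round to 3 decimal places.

0.911

Var(F+V+A+B) = 4 + 2·[0.36 + 0.19 + 0.53 + 0.62 + 0.32 + 0.36] = 4 + 4.76 = 8.76.
Because errors are independent across components, Cov(Tᵢ,Tⱼ) = Cov(Xᵢ,Xⱼ); the off-diagonal part of the true-score variance is the same as above.
True-score variance = [0.95 + 0.89 + 0.60 + 0.78] + 4.76 = 3.22 + 4.76 = 7.98.
Reliability = 7.98 / 8.76 = 0.911.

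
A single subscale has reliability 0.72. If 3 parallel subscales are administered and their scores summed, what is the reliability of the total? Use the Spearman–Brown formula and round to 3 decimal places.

0.885

ρ_k = kρ / (1 + (k−1)ρ) = 3·0.72 / (1 + 2·0.72) = 2.160 / 2.440 = 0.885.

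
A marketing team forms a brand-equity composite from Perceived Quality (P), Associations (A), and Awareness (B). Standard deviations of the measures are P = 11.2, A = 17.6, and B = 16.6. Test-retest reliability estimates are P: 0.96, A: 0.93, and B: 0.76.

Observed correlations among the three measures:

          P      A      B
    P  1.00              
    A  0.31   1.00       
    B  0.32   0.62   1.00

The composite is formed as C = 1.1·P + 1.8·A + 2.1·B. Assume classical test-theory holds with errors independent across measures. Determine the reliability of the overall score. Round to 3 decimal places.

Var(C) = 1.1²·11.2² + 1.8²·17.6² + 2.1²·16.6² + 2·[1.98·11.2·17.6·0.31 + 2.31·11.2·16.6·0.32 + 3.78·17.6·16.6·0.62] = 2370.62 + 1886.26 = 4256.89.
Because errors are independent across components, Cov(Tᵢ,Tⱼ) = Cov(Xᵢ,Xⱼ); the off-diagonal part of the true-score variance is the same as above.
True-score variance = [1.1²·11.2²·0.96 + 1.8²·17.6²·0.93 + 2.1²·16.6²·0.76] + 1886.26 = 2002.65 + 1886.26 = 3888.91.
Reliability = 3888.91 / 4256.89 = 0.914.

0.914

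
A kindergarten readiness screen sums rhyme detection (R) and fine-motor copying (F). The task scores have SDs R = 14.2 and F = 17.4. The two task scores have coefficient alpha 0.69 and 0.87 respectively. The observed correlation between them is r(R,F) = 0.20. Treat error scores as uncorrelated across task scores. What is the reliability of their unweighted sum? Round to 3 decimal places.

Var(R+F) = 14.2² + 17.4² + 2·[14.2·17.4·0.20] = 504.4 + 98.832 = 603.232.
Under uncorrelated errors the observed covariances equal the true-score covariances, so only the own-variance terms attenuate.
True-score variance = [14.2²·0.69 + 17.4²·0.87] + 98.832 = 402.533 + 98.832 = 501.365.
Reliability = 501.365 / 603.232 = 0.831.

0.831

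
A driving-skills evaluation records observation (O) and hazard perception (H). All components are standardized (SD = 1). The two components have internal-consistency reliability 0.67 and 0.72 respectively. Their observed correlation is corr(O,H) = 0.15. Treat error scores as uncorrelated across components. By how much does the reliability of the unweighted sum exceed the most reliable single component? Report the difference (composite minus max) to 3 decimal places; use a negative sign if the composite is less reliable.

Var(sum) = 2 + 0.3 = 2.3; true-score variance = 1.39 + 0.3 = 1.69; composite reliability = 0.7348.
Max component reliability = 0.7200.
Difference = 0.7348 − 0.7200 = 0.015.

0.015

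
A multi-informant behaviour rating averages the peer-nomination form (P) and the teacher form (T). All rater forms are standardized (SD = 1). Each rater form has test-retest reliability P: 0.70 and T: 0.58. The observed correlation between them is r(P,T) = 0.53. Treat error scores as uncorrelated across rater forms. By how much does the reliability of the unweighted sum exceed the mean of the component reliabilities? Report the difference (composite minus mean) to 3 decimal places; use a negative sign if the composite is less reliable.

0.125

Var(sum) = 2 + 1.06 = 3.06; true-score variance = 1.28 + 1.06 = 2.34; composite reliability = 0.7647.
Mean component reliability = 0.6400.
Difference = 0.7647 − 0.6400 = 0.125.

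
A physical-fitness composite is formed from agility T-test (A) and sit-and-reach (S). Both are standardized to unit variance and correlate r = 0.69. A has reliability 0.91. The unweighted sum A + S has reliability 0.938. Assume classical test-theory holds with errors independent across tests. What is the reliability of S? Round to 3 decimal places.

0.880

Var(A+S) = 2 + 2·0.69 = 3.380.
True-score variance = ρ_A + ρ_S + 2·0.69, so 0.938 = (0.91 + ρ_S + 1.38) / 3.380.
ρ_S = 0.938·3.380 − 0.91 − 1.38 = 0.880.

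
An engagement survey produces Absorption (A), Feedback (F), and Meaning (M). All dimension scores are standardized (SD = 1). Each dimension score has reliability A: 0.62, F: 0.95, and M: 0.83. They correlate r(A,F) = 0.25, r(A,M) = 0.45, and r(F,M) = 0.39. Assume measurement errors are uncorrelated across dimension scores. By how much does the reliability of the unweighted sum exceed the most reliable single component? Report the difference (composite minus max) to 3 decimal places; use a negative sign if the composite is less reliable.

-0.066

Var(sum) = 3 + 2.18 = 5.18; true-score variance = 2.4 + 2.18 = 4.58; composite reliability = 0.8842.
Max component reliability = 0.9500.
Difference = 0.8842 − 0.9500 = -0.066.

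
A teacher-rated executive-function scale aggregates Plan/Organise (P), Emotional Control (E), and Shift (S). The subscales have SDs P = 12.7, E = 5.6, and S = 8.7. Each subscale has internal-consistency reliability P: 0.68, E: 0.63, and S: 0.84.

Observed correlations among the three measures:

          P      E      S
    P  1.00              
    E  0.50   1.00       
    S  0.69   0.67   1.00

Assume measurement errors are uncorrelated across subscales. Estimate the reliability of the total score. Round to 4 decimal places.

0.8648

Var(P+E+S) = 12.7² + 5.6² + 8.7² + 2·[12.7·5.6·0.50 + 12.7·8.7·0.69 + 5.6·8.7·0.67] = 268.34 + 288.881 = 557.221.
With uncorrelated errors the cross-covariances are all true-score covariance, so they carry over unchanged; only the diagonal terms shrink to ρᵢσᵢ².
True-score variance = [12.7²·0.68 + 5.6²·0.63 + 8.7²·0.84] + 288.881 = 193.014 + 288.881 = 481.895.
Reliability = 481.895 / 557.221 = 0.8648.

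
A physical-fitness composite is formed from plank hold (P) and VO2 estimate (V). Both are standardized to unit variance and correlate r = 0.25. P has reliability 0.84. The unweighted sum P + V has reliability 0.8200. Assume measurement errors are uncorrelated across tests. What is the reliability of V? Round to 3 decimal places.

Var(P+V) = 2 + 2·0.25 = 2.500.
True-score variance = ρ_P + ρ_V + 2·0.25, so 0.8200 = (0.84 + ρ_V + 0.50) / 2.500.
ρ_V = 0.8200·2.500 − 0.84 − 0.50 = 0.710.

0.710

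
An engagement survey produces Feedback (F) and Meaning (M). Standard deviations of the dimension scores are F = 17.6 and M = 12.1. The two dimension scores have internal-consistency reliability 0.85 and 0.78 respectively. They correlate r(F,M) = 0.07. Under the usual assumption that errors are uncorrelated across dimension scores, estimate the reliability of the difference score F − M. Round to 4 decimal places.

0.8155

Var(F−M) = 17.6² + 12.1² − 2·17.6·12.1·0.07 = 456.17 − 29.8144 = 426.356.
Under uncorrelated errors the observed covariances equal the true-score covariances, so only the own-variance terms attenuate.
True-score variance = [17.6²·0.85 + 12.1²·0.78] − 29.8144 = 377.496 − 29.8144 = 347.681.
Reliability = 347.681 / 426.356 = 0.8155.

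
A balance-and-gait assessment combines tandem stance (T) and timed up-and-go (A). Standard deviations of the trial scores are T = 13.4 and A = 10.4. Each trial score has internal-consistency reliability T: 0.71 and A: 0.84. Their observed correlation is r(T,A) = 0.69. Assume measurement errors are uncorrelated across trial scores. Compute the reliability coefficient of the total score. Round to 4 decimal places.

Var(T+A) = 13.4² + 10.4² + 2·[13.4·10.4·0.69] = 287.72 + 192.317 = 480.037.
Because errors are independent across components, Cov(Tᵢ,Tⱼ) = Cov(Xᵢ,Xⱼ); the off-diagonal part of the true-score variance is the same as above.
True-score variance = [13.4²·0.71 + 10.4²·0.84] + 192.317 = 218.342 + 192.317 = 410.659.
Reliability = 410.659 / 480.037 = 0.8555.

0.8555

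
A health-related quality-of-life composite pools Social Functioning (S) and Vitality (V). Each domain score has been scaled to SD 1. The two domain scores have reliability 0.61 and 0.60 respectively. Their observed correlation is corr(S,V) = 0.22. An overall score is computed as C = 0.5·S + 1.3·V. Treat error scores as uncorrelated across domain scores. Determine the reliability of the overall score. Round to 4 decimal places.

Var(C) = 0.5² + 1.3² + 2·[0.65·0.22] = 1.94 + 0.286 = 2.226.
With uncorrelated errors the cross-covariances are all true-score covariance, so they carry over unchanged; only the diagonal terms shrink to ρᵢσᵢ².
True-score variance = [0.5²·0.61 + 1.3²·0.60] + 0.286 = 1.1665 + 0.286 = 1.4525.
Reliability = 1.4525 / 2.226 = 0.6525.

0.6525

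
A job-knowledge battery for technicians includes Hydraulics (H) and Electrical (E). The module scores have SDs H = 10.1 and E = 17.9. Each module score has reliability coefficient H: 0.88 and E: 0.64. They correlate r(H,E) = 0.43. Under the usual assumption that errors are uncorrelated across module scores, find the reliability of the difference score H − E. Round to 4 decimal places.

Var(H−E) = 10.1² + 17.9² − 2·10.1·17.9·0.43 = 422.42 − 155.479 = 266.941.
Under uncorrelated errors the observed covariances equal the true-score covariances, so only the own-variance terms attenuate.
True-score variance = [10.1²·0.88 + 17.9²·0.64] − 155.479 = 294.831 − 155.479 = 139.352.
Reliability = 139.352 / 266.941 = 0.5220.

0.5220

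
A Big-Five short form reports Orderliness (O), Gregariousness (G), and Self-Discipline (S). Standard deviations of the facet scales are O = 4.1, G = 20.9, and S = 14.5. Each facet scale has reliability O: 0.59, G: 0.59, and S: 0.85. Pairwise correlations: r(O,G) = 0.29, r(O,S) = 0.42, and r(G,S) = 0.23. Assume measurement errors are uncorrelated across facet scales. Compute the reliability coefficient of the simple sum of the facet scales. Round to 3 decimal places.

Var(O+G+S) = 4.1² + 20.9² + 14.5² + 2·[4.1·20.9·0.29 + 4.1·14.5·0.42 + 20.9·14.5·0.23] = 663.87 + 239.041 = 902.911.
Because errors are independent across components, Cov(Tᵢ,Tⱼ) = Cov(Xᵢ,Xⱼ); the off-diagonal part of the true-score variance is the same as above.
True-score variance = [4.1²·0.59 + 20.9²·0.59 + 14.5²·0.85] + 239.041 = 446.348 + 239.041 = 685.389.
Reliability = 685.389 / 902.911 = 0.759.

0.759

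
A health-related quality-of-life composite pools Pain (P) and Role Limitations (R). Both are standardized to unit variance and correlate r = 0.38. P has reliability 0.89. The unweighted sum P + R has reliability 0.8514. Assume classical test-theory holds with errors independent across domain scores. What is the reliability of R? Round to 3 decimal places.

0.700

Var(P+R) = 2 + 2·0.38 = 2.760.
True-score variance = ρ_P + ρ_R + 2·0.38, so 0.8514 = (0.89 + ρ_R + 0.76) / 2.760.
ρ_R = 0.8514·2.760 − 0.89 − 0.76 = 0.700.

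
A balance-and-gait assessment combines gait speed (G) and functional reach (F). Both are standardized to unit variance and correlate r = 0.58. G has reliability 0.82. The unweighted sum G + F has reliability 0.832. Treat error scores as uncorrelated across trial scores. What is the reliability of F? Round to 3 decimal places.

Var(G+F) = 2 + 2·0.58 = 3.160.
True-score variance = ρ_G + ρ_F + 2·0.58, so 0.832 = (0.82 + ρ_F + 1.16) / 3.160.
ρ_F = 0.832·3.160 − 0.82 − 1.16 = 0.649.

0.649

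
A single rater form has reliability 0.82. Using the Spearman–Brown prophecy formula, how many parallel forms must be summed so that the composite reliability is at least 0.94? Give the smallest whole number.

4

k ≥ ρ*(1−ρ₁)/(ρ₁(1−ρ*)) = 0.94·0.18 / (0.82·0.06) = 3.439.
Smallest integer k = 4.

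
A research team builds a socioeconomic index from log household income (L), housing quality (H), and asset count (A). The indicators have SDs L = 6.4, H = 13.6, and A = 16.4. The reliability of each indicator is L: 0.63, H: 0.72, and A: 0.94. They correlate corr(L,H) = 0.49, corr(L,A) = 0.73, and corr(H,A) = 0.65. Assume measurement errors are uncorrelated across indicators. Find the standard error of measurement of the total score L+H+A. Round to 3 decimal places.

Var(total) = 494.88 + 528.493 = 1023.37.
True-score variance = 411.798 + 528.493 = 940.291, so reliability = 0.9188.
Error variance = 1023.37 − 940.291 = 83.0816; SEM = √83.0816 = 9.115.

9.115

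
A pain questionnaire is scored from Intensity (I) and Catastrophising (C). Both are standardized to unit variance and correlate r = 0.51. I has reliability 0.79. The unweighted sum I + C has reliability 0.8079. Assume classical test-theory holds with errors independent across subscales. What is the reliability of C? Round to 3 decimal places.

0.630

Var(I+C) = 2 + 2·0.51 = 3.020.
True-score variance = ρ_I + ρ_C + 2·0.51, so 0.8079 = (0.79 + ρ_C + 1.02) / 3.020.
ρ_C = 0.8079·3.020 − 0.79 − 1.02 = 0.630.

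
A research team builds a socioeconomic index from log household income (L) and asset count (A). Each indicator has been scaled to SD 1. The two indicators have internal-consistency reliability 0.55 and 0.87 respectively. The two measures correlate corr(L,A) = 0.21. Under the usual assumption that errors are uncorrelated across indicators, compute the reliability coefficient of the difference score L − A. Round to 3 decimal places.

Var(L−A) = 1 + 1 − 2·0.21 = 2 − 0.42 = 1.58.
Because errors are independent across components, Cov(Tᵢ,Tⱼ) = Cov(Xᵢ,Xⱼ); the off-diagonal part of the true-score variance is the same as above.
True-score variance = [0.55 + 0.87] − 0.42 = 1.42 − 0.42 = 1.
Reliability = 1 / 1.58 = 0.633.

0.633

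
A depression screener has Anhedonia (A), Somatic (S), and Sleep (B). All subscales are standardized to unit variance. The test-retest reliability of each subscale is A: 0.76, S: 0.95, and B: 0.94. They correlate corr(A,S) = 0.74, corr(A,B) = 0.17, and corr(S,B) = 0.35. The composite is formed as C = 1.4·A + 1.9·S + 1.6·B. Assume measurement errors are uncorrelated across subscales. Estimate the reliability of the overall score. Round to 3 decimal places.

0.946

Var(C) = 1.4² + 1.9² + 1.6² + 2·[2.66·0.74 + 2.24·0.17 + 3.04·0.35] = 8.13 + 6.8264 = 14.9564.
Because errors are independent across components, Cov(Tᵢ,Tⱼ) = Cov(Xᵢ,Xⱼ); the off-diagonal part of the true-score variance is the same as above.
True-score variance = [1.4²·0.76 + 1.9²·0.95 + 1.6²·0.94] + 6.8264 = 7.3255 + 6.8264 = 14.1519.
Reliability = 14.1519 / 14.9564 = 0.946.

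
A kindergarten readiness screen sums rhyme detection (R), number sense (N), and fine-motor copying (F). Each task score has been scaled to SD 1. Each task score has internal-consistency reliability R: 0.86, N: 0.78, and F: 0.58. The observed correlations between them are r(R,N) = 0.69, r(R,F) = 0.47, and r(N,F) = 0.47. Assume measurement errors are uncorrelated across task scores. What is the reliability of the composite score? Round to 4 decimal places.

Var(R+N+F) = 3 + 2·[0.69 + 0.47 + 0.47] = 3 + 3.26 = 6.26.
Under uncorrelated errors the observed covariances equal the true-score covariances, so only the own-variance terms attenuate.
True-score variance = [0.86 + 0.78 + 0.58] + 3.26 = 2.22 + 3.26 = 5.48.
Reliability = 5.48 / 6.26 = 0.8754.

0.8754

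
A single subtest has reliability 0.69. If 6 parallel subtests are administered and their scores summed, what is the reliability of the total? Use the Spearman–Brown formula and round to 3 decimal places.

ρ_k = kρ / (1 + (k−1)ρ) = 6·0.69 / (1 + 5·0.69) = 4.140 / 4.450 = 0.930.

0.930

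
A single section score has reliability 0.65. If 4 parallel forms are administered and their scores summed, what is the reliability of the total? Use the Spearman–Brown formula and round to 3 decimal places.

0.881

ρ_k = kρ / (1 + (k−1)ρ) = 4·0.65 / (1 + 3·0.65) = 2.600 / 2.950 = 0.881.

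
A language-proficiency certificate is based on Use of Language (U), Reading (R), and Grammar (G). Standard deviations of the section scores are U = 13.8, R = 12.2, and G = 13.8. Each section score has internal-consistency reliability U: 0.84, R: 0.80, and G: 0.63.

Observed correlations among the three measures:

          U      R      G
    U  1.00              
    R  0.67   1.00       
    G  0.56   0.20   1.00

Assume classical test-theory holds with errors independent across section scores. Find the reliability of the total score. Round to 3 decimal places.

Var(U+R+G) = 13.8² + 12.2² + 13.8² + 2·[13.8·12.2·0.67 + 13.8·13.8·0.56 + 12.2·13.8·0.20] = 529.72 + 506.239 = 1035.96.
Because errors are independent across components, Cov(Tᵢ,Tⱼ) = Cov(Xᵢ,Xⱼ); the off-diagonal part of the true-score variance is the same as above.
True-score variance = [13.8²·0.84 + 12.2²·0.80 + 13.8²·0.63] + 506.239 = 399.019 + 506.239 = 905.258.
Reliability = 905.258 / 1035.96 = 0.874.

0.874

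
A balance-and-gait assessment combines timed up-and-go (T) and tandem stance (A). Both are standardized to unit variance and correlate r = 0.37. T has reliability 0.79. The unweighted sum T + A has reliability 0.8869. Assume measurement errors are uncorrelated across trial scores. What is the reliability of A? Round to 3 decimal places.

Var(T+A) = 2 + 2·0.37 = 2.740.
True-score variance = ρ_T + ρ_A + 2·0.37, so 0.8869 = (0.79 + ρ_A + 0.74) / 2.740.
ρ_A = 0.8869·2.740 − 0.79 − 0.74 = 0.900.

0.900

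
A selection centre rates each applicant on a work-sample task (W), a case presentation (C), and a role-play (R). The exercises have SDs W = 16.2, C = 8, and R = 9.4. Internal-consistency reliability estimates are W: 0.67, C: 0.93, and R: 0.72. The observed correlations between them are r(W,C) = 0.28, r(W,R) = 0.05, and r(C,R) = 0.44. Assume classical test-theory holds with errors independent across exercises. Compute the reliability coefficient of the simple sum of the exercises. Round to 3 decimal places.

0.796

Var(W+C+R) = 16.2² + 8² + 9.4² + 2·[16.2·8·0.28 + 16.2·9.4·0.05 + 8·9.4·0.44] = 414.8 + 153.98 = 568.78.
Under uncorrelated errors the observed covariances equal the true-score covariances, so only the own-variance terms attenuate.
True-score variance = [16.2²·0.67 + 8²·0.93 + 9.4²·0.72] + 153.98 = 298.974 + 153.98 = 452.954.
Reliability = 452.954 / 568.78 = 0.796.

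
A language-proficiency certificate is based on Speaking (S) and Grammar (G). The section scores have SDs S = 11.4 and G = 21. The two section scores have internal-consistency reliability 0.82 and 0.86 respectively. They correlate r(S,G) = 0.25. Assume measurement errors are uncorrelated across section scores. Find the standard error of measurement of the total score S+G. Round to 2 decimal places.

Var(total) = 570.96 + 119.7 = 690.66.
True-score variance = 485.827 + 119.7 = 605.527, so reliability = 0.8767.
Error variance = 690.66 − 605.527 = 85.1328; SEM = √85.1328 = 9.23.

9.23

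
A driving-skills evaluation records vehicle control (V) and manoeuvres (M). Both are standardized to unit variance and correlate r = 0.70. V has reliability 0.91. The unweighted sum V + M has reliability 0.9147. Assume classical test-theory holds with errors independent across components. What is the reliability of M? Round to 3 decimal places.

0.800

Var(V+M) = 2 + 2·0.70 = 3.400.
True-score variance = ρ_V + ρ_M + 2·0.70, so 0.9147 = (0.91 + ρ_M + 1.40) / 3.400.
ρ_M = 0.9147·3.400 − 0.91 − 1.40 = 0.800.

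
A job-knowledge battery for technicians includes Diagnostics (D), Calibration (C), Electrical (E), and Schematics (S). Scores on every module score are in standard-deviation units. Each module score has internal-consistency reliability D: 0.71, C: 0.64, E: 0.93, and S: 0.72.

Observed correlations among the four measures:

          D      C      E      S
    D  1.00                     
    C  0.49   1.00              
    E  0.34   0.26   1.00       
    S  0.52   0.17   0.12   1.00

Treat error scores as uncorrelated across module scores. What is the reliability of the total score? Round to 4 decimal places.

Var(D+C+E+S) = 4 + 2·[0.49 + 0.34 + 0.52 + 0.26 + 0.17 + 0.12] = 4 + 3.8 = 7.8.
Because errors are independent across components, Cov(Tᵢ,Tⱼ) = Cov(Xᵢ,Xⱼ); the off-diagonal part of the true-score variance is the same as above.
True-score variance = [0.71 + 0.64 + 0.93 + 0.72] + 3.8 = 3 + 3.8 = 6.8.
Reliability = 6.8 / 7.8 = 0.8718.

0.8718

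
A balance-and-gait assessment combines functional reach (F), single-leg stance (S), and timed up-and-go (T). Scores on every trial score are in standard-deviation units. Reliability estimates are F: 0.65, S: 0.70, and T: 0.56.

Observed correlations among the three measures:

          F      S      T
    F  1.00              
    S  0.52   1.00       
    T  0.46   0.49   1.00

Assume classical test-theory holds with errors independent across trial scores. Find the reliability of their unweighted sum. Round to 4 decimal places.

Var(F+S+T) = 3 + 2·[0.52 + 0.46 + 0.49] = 3 + 2.94 = 5.94.
Because errors are independent across components, Cov(Tᵢ,Tⱼ) = Cov(Xᵢ,Xⱼ); the off-diagonal part of the true-score variance is the same as above.
True-score variance = [0.65 + 0.70 + 0.56] + 2.94 = 1.91 + 2.94 = 4.85.
Reliability = 4.85 / 5.94 = 0.8165.

0.8165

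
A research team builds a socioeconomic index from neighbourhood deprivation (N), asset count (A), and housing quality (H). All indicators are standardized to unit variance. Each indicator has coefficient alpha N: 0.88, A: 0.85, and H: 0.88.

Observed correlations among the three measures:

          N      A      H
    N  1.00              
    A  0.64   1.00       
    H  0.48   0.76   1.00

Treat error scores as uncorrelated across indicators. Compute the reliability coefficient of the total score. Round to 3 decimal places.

0.942

Var(N+A+H) = 3 + 2·[0.64 + 0.48 + 0.76] = 3 + 3.76 = 6.76.
Under uncorrelated errors the observed covariances equal the true-score covariances, so only the own-variance terms attenuate.
True-score variance = [0.88 + 0.85 + 0.88] + 3.76 = 2.61 + 3.76 = 6.37.
Reliability = 6.37 / 6.76 = 0.942.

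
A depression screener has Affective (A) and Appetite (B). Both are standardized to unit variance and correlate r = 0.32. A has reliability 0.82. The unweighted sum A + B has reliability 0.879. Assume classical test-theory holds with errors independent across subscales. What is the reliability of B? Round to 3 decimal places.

Var(A+B) = 2 + 2·0.32 = 2.640.
True-score variance = ρ_A + ρ_B + 2·0.32, so 0.879 = (0.82 + ρ_B + 0.64) / 2.640.
ρ_B = 0.879·2.640 − 0.82 − 0.64 = 0.861.

0.861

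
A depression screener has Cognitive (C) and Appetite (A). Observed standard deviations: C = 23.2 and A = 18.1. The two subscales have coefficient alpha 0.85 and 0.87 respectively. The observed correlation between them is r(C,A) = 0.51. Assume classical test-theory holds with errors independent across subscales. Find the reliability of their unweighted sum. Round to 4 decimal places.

0.9047

Var(C+A) = 23.2² + 18.1² + 2·[23.2·18.1·0.51] = 865.85 + 428.318 = 1294.17.
With uncorrelated errors the cross-covariances are all true-score covariance, so they carry over unchanged; only the diagonal terms shrink to ρᵢσᵢ².
True-score variance = [23.2²·0.85 + 18.1²·0.87] + 428.318 = 742.525 + 428.318 = 1170.84.
Reliability = 1170.84 / 1294.17 = 0.9047.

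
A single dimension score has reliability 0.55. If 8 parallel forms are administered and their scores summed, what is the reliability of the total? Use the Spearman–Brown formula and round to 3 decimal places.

ρ_k = kρ / (1 + (k−1)ρ) = 8·0.55 / (1 + 7·0.55) = 4.400 / 4.850 = 0.907.

0.907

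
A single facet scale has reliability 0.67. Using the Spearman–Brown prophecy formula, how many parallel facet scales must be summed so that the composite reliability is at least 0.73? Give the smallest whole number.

2

k ≥ ρ*(1−ρ₁)/(ρ₁(1−ρ*)) = 0.73·0.33 / (0.67·0.27) = 1.332.
Smallest integer k = 2.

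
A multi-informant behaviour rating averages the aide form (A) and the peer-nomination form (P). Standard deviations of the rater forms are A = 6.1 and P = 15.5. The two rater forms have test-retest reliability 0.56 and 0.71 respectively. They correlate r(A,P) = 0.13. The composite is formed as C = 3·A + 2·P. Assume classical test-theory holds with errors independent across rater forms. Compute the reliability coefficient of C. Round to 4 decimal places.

0.7048

Var(C) = 3²·6.1² + 2²·15.5² + 2·[6·6.1·15.5·0.13] = 1295.89 + 147.498 = 1443.39.
Under uncorrelated errors the observed covariances equal the true-score covariances, so only the own-variance terms attenuate.
True-score variance = [3²·6.1²·0.56 + 2²·15.5²·0.71] + 147.498 = 869.848 + 147.498 = 1017.35.
Reliability = 1017.35 / 1443.39 = 0.7048.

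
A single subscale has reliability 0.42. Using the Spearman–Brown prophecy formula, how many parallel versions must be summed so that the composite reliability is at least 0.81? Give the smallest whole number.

6

k ≥ ρ*(1−ρ₁)/(ρ₁(1−ρ*)) = 0.81·0.58 / (0.42·0.19) = 5.887.
Smallest integer k = 6.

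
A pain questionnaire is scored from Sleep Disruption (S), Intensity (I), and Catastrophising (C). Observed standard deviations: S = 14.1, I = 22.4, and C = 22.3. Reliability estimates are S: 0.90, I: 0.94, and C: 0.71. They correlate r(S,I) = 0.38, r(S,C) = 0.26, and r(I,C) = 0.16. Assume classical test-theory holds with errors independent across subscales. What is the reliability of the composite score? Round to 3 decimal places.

0.890

Var(S+I+C) = 14.1² + 22.4² + 22.3² + 2·[14.1·22.4·0.38 + 14.1·22.3·0.26 + 22.4·22.3·0.16] = 1197.86 + 563.388 = 1761.25.
With uncorrelated errors the cross-covariances are all true-score covariance, so they carry over unchanged; only the diagonal terms shrink to ρᵢσᵢ².
True-score variance = [14.1²·0.90 + 22.4²·0.94 + 22.3²·0.71] + 563.388 = 1003.66 + 563.388 = 1567.05.
Reliability = 1567.05 / 1761.25 = 0.890.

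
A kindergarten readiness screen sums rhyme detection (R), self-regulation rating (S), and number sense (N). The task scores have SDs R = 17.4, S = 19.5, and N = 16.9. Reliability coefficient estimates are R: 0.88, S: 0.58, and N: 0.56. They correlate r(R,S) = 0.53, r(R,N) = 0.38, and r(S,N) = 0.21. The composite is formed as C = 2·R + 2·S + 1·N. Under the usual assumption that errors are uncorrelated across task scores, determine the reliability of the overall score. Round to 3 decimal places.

0.824

Var(C) = 2²·17.4² + 2²·19.5² + 16.9² + 2·[4·17.4·19.5·0.53 + 2·17.4·16.9·0.38 + 2·19.5·16.9·0.21] = 3017.65 + 2162.43 = 5180.08.
Under uncorrelated errors the observed covariances equal the true-score covariances, so only the own-variance terms attenuate.
True-score variance = [2²·17.4²·0.88 + 2²·19.5²·0.58 + 16.9²·0.56] + 2162.43 = 2107.84 + 2162.43 = 4270.26.
Reliability = 4270.26 / 5180.08 = 0.824.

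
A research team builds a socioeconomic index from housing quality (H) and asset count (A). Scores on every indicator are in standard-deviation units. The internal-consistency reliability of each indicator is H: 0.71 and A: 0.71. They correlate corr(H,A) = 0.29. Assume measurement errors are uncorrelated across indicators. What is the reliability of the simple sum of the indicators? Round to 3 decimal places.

Var(H+A) = 2 + 2·[0.29] = 2 + 0.58 = 2.58.
With uncorrelated errors the cross-covariances are all true-score covariance, so they carry over unchanged; only the diagonal terms shrink to ρᵢσᵢ².
True-score variance = [0.71 + 0.71] + 0.58 = 1.42 + 0.58 = 2.
Reliability = 2 / 2.58 = 0.775.

0.775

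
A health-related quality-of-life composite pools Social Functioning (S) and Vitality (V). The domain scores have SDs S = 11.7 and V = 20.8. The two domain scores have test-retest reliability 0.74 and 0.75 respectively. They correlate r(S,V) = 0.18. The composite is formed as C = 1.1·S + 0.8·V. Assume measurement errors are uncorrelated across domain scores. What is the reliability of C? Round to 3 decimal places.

0.784

Var(C) = 1.1²·11.7² + 0.8²·20.8² + 2·[0.88·11.7·20.8·0.18] = 442.527 + 77.0964 = 519.623.
Under uncorrelated errors the observed covariances equal the true-score covariances, so only the own-variance terms attenuate.
True-score variance = [1.1²·11.7²·0.74 + 0.8²·20.8²·0.75] + 77.0964 = 330.239 + 77.0964 = 407.335.
Reliability = 407.335 / 519.623 = 0.784.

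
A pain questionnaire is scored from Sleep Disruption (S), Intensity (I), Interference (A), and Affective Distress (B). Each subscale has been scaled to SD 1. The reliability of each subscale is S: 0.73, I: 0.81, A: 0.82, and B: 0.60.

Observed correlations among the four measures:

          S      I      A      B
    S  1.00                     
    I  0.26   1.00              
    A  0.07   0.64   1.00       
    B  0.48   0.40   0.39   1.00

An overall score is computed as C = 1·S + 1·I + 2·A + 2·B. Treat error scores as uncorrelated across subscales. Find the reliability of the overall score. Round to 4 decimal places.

Var(C) = 1 + 1 + 2² + 2² + 2·[0.26 + 2·0.07 + 2·0.48 + 2·0.64 + 2·0.40 + 4·0.39] = 10 + 10 = 20.
Under uncorrelated errors the observed covariances equal the true-score covariances, so only the own-variance terms attenuate.
True-score variance = [0.73 + 0.81 + 2²·0.82 + 2²·0.60] + 10 = 7.22 + 10 = 17.22.
Reliability = 17.22 / 20 = 0.8610.

0.8610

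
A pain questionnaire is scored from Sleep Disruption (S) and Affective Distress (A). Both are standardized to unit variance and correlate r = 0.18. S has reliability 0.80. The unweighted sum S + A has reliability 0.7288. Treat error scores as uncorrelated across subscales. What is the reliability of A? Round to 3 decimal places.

0.560

Var(S+A) = 2 + 2·0.18 = 2.360.
True-score variance = ρ_S + ρ_A + 2·0.18, so 0.7288 = (0.80 + ρ_A + 0.36) / 2.360.
ρ_A = 0.7288·2.360 − 0.80 − 0.36 = 0.560.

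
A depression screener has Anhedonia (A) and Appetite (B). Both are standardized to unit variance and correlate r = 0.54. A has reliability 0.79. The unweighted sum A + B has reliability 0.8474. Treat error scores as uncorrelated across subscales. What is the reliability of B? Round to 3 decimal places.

Var(A+B) = 2 + 2·0.54 = 3.080.
True-score variance = ρ_A + ρ_B + 2·0.54, so 0.8474 = (0.79 + ρ_B + 1.08) / 3.080.
ρ_B = 0.8474·3.080 − 0.79 − 1.08 = 0.740.

0.740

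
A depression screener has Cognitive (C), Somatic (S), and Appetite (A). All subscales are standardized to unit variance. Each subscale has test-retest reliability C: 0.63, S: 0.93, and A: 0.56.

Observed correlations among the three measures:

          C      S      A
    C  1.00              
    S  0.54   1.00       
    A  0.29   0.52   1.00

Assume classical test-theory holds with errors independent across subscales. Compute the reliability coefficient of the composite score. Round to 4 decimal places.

Var(C+S+A) = 3 + 2·[0.54 + 0.29 + 0.52] = 3 + 2.7 = 5.7.
Under uncorrelated errors the observed covariances equal the true-score covariances, so only the own-variance terms attenuate.
True-score variance = [0.63 + 0.93 + 0.56] + 2.7 = 2.12 + 2.7 = 4.82.
Reliability = 4.82 / 5.7 = 0.8456.

0.8456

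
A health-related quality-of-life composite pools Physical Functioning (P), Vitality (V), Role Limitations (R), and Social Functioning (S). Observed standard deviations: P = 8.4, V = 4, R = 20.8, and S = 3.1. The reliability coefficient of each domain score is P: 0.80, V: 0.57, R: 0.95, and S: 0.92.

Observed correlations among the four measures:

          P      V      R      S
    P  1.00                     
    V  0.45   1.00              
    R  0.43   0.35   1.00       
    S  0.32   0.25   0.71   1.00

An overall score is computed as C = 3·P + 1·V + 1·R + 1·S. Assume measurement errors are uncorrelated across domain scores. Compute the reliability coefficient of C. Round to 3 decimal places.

0.915

Var(C) = 3²·8.4² + 4² + 20.8² + 3.1² + 2·[3·8.4·4·0.45 + 3·8.4·20.8·0.43 + 3·8.4·3.1·0.32 + 4·20.8·0.35 + 4·3.1·0.25 + 20.8·3.1·0.71] = 1093.29 + 747.496 = 1840.79.
Under uncorrelated errors the observed covariances equal the true-score covariances, so only the own-variance terms attenuate.
True-score variance = [3²·8.4²·0.80 + 4²·0.57 + 20.8²·0.95 + 3.1²·0.92] + 747.496 = 937.001 + 747.496 = 1684.5.
Reliability = 1684.5 / 1840.79 = 0.915.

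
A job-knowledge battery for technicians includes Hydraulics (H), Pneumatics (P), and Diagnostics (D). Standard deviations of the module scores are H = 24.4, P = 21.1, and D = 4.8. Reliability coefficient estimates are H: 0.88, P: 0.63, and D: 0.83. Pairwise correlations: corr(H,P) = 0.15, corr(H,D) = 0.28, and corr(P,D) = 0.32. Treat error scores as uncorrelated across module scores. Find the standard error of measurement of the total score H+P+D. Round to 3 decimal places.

Var(total) = 1063.61 + 284.858 = 1348.47.
True-score variance = 823.522 + 284.858 = 1108.38, so reliability = 0.8220.
Error variance = 1348.47 − 1108.38 = 240.088; SEM = √240.088 = 15.495.

15.495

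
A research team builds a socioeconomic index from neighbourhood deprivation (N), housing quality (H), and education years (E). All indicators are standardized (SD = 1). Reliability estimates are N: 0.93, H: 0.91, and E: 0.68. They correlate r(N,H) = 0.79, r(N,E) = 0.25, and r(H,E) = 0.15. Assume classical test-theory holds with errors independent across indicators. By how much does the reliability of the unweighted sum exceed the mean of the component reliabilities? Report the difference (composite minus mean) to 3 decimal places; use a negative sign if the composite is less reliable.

0.071

Var(sum) = 3 + 2.38 = 5.38; true-score variance = 2.52 + 2.38 = 4.9; composite reliability = 0.9108.
Mean component reliability = 0.8400.
Difference = 0.9108 − 0.8400 = 0.071.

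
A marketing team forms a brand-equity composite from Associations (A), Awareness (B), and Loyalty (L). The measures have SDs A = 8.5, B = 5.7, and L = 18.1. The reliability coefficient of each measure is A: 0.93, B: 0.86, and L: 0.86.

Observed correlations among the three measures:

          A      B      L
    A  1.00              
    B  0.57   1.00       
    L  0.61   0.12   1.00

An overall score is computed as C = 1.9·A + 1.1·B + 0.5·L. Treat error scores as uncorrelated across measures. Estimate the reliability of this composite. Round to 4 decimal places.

Var(C) = 1.9²·8.5² + 1.1²·5.7² + 0.5²·18.1² + 2·[2.09·8.5·5.7·0.57 + 0.95·8.5·18.1·0.61 + 0.55·5.7·18.1·0.12] = 382.038 + 307.368 = 689.405.
Under uncorrelated errors the observed covariances equal the true-score covariances, so only the own-variance terms attenuate.
True-score variance = [1.9²·8.5²·0.93 + 1.1²·5.7²·0.86 + 0.5²·18.1²·0.86] + 307.368 = 346.81 + 307.368 = 654.178.
Reliability = 654.178 / 689.405 = 0.9489.

0.9489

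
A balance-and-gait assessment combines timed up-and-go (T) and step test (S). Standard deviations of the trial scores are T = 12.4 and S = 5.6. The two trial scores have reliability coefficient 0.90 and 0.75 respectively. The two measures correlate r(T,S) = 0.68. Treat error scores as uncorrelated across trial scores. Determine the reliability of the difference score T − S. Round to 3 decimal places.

0.744

Var(T−S) = 12.4² + 5.6² − 2·12.4·5.6·0.68 = 185.12 − 94.4384 = 90.6816.
With uncorrelated errors the cross-covariances are all true-score covariance, so they carry over unchanged; only the diagonal terms shrink to ρᵢσᵢ².
True-score variance = [12.4²·0.90 + 5.6²·0.75] − 94.4384 = 161.904 − 94.4384 = 67.4656.
Reliability = 67.4656 / 90.6816 = 0.744.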